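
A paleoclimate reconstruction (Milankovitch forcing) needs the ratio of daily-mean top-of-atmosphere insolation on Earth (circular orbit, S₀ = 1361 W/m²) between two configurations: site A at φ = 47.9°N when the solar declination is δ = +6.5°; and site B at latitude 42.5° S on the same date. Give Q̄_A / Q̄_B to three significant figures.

— Configuration A (φ=+47.9°):
cos H₀ = −tan(+47.9°) tan(+6.500°) = -0.1261, H₀ = 1.6972 rad.
Bracket: H₀ sin φ sin δ + cos φ cos δ sin H₀ = 1.6972×0.74198×0.11320 + 0.67043×0.99357×0.99202 = 0.142551 + 0.660804 = 0.803355.
Q̄ = (S₀/π) × [bracket] = (1361/π) × 0.803355 = 348.03 W/m².
— Configuration B (φ=-42.5°):
cos H₀ = −tan(-42.5°) tan(+6.500°) = 0.1044, H₀ = 1.4662 rad.
Bracket: H₀ sin φ sin δ + cos φ cos δ sin H₀ = 1.4662×-0.67559×0.11320 + 0.73728×0.99357×0.99454 = -0.112130 + 0.728540 = 0.616410.
Q̄ = (S₀/π) × [bracket] = (1361/π) × 0.616410 = 267.04 W/m².
Ratio Q̄_A / Q̄_B = 348.03 / 267.04 = 1.303.

Q̄_A / Q̄_B ≈ 1.30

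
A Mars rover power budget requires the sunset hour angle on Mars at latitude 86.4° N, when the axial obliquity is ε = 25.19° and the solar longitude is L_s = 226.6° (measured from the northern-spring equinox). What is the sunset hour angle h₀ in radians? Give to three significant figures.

Solar declination: sin δ = sin ε · sin L_s = sin 25.19° × sin 226.6° = -0.30925, so δ = -18.014°.
cos h₀ = −tan ϕ · tan δ = 5.1687 ≥ 1, so the Sun never rises (polar night) and h₀ = 0.

h₀ = 0.00 rad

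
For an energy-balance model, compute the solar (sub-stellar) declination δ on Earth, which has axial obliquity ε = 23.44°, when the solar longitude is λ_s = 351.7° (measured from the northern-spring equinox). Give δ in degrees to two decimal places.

δ = -3.29°

sin δ = sin ε · sin λ_s = sin 23.44° × sin 351.7° = -0.057423.
δ = arcsin(-0.057423) = -3.29°.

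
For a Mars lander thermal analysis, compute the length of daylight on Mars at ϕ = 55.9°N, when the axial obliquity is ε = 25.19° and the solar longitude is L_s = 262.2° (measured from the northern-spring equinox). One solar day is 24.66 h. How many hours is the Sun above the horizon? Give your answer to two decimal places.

Solar declination: sin δ = sin ε · sin L_s = sin 25.19° × sin 262.2° = -0.42168, so δ = -24.941°.
cos h₀ = −tan ϕ · tan δ = −tan(+55.9°) × tan(-24.941°) = 0.6869, so h₀ = 0.8136 rad = 46.62°.
Daylight = 2h₀/(2π) × 24.66 h = (0.8136/π) × 24.66 = 6.39 h.

6.39 h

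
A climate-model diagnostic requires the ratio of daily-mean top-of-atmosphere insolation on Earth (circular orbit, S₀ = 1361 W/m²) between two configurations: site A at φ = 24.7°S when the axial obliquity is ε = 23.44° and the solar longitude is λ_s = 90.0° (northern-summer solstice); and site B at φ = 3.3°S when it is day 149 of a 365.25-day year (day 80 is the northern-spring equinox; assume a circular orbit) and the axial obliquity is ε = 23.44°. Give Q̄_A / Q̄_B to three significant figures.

— Configuration A (φ=-24.7°):
Solar declination: sin δ = sin ε · sin λ_s = sin 23.44° × sin 90.0° = 0.39779, so δ = +23.440°.
cos H₀ = −tan(-24.7°) tan(+23.440°) = 0.1994, H₀ = 1.3700 rad.
Bracket: H₀ sin φ sin δ + cos φ cos δ sin H₀ = 1.3700×-0.41787×0.39779 + 0.90851×0.91748×0.97991 = -0.227728 + 0.816794 = 0.589066.
Q̄ = (S₀/π) × [bracket] = (1361/π) × 0.589066 = 255.20 W/m².
— Configuration B (φ=-3.3°):
Solar longitude: λ_s = 360° × (149 − 80)/365.25 = 68.008°.
sin δ = sin 23.44° × sin 68.008° = 0.36884, so δ = +21.644°.
cos H₀ = −tan(-3.3°) tan(+21.644°) = 0.0229, H₀ = 1.5479 rad.
Bracket: H₀ sin φ sin δ + cos φ cos δ sin H₀ = 1.5479×-0.05756×0.36884 + 0.99834×0.92949×0.99974 = -0.032863 + 0.927706 = 0.894843.
Q̄ = (S₀/π) × [bracket] = (1361/π) × 0.894843 = 387.66 W/m².
Ratio Q̄_A / Q̄_B = 255.20 / 387.66 = 0.6583.

Q̄_A / Q̄_B ≈ 0.658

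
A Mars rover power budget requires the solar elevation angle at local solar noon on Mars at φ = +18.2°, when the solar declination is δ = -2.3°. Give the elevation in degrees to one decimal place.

69.5°

At local noon the hour angle is zero, so the zenith angle equals |φ − δ| = |+18.2° − (-2.300°)| = 20.500°.
Elevation = 90° − 20.500° = 69.5°.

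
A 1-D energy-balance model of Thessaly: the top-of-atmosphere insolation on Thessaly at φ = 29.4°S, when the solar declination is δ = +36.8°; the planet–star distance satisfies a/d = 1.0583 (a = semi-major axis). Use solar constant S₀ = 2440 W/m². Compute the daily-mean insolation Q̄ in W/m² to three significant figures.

cos H₀ = −tan(-29.4°) tan(+36.800°) = 0.4215, H₀ = 1.1357 rad.
Bracket: H₀ sin φ sin δ + cos φ cos δ sin H₀ = 1.1357×-0.49090×0.59902 + 0.87121×0.80073×0.90681 = -0.333963 + 0.632594 = 0.298631.
Inverse-square distance factor (a/d)² = 1.0583² = 1.119999.
Q̄ = (S₀/π) × 1.119999 × [bracket] = (2440/π) × 1.119999 × 0.298631 = 259.8 W/m².

Q̄ ≈ 260 W/m²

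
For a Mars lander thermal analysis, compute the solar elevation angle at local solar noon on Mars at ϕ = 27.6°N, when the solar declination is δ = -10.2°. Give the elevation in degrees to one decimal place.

52.2°

At local noon the hour angle is zero, so the zenith angle equals |ϕ − δ| = |+27.6° − (-10.200°)| = 37.800°.
Elevation = 90° − 37.800° = 52.2°.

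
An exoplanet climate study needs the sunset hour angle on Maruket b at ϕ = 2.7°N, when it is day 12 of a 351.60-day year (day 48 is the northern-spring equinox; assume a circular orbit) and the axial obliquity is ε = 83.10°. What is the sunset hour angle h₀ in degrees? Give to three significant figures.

Solar longitude: L_s = 360° × (12 − 48)/351.60 = -36.860°, i.e. -36.860° + 360° = 323.140°.
sin δ = sin 83.10° × sin 323.140° = -0.59552, so δ = -36.550°.
cos h₀ = −tan ϕ · tan δ = −tan(+2.7°) × tan(-36.550°) = 0.0350, so h₀ = 1.5358 rad = 88.00°.

h₀ = 88.0°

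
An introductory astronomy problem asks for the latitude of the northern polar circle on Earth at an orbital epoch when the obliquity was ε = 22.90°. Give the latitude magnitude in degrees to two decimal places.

67.10°

The polar circle is the lowest latitude that experiences at least one full rotation of continuous daylight at the northern-summer solstice; it lies at |ϕ| = 90° − ε = 90° − 22.90° = 67.10°.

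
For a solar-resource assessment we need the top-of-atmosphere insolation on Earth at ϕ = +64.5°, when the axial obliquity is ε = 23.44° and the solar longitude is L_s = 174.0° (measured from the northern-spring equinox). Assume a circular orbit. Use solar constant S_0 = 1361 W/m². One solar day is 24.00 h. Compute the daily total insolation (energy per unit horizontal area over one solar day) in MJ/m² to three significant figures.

Solar declination: sin δ = sin ε · sin L_s = sin 23.44° × sin 174.0° = 0.04158, so δ = +2.383°.
cos h₀ = −tan(+64.5°) tan(+2.383°) = -0.0873, h₀ = 1.6582 rad.
Bracket: h₀ sin ϕ sin δ + cos ϕ cos δ sin h₀ = 1.6582×0.90259×0.04158 + 0.43051×0.99914×0.99619 = 0.062232 + 0.428501 = 0.490733.
Q̄ = (S_0/π) × [bracket] = (1361/π) × 0.490733 = 212.60 W/m².
Daily total = Q̄ × 24.00 h × 3600 s/h = 212.60 × 24.00 × 3600 / 10⁶ = 18.37 MJ/m².

18.4 MJ/m²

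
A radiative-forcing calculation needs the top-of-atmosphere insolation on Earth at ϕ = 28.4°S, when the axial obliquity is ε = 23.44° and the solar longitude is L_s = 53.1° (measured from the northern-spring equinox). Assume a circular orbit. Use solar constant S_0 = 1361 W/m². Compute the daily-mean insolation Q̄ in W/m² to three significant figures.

Q̄ ≈ 264 W/m²

Solar declination: sin δ = sin ε · sin L_s = sin 23.44° × sin 53.1° = 0.31811, so δ = +18.548°.
cos h₀ = −tan(-28.4°) tan(+18.548°) = 0.1814, h₀ = 1.3884 rad.
Bracket: h₀ sin ϕ sin δ + cos ϕ cos δ sin h₀ = 1.3884×-0.47562×0.31811 + 0.87965×0.94806×0.98341 = -0.210064 + 0.820126 = 0.610062.
Q̄ = (S_0/π) × [bracket] = (1361/π) × 0.610062 = 264.3 W/m².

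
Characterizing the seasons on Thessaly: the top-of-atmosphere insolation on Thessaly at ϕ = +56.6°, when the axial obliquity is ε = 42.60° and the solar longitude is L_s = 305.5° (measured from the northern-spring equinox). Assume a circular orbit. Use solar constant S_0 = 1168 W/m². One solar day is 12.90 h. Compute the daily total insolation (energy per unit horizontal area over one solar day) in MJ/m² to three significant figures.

Solar declination: sin δ = sin ε · sin L_s = sin 42.60° × sin 305.5° = -0.55106, so δ = -33.439°.
cos h₀ = −tan(+56.6°) tan(-33.439°) = 1.0015 ≥ 1 ⇒ polar night, h₀ = 0 and Q̄ = 0.
Daily total = Q̄ × 12.90 h × 3600 s/h = 0.00 MJ/m².

0.00 MJ/m²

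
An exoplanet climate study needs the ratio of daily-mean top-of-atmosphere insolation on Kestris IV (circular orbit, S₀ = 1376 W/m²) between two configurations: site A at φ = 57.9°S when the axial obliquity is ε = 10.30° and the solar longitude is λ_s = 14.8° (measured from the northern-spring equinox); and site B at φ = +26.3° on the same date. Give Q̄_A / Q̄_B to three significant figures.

Q̄_A / Q̄_B ≈ 0.508

— Configuration A (φ=-57.9°):
Solar declination: sin δ = sin ε · sin λ_s = sin 10.30° × sin 14.8° = 0.04567, so δ = +2.618°.
cos H₀ = −tan(-57.9°) tan(+2.618°) = 0.0729, H₀ = 1.4978 rad.
Bracket: H₀ sin φ sin δ + cos φ cos δ sin H₀ = 1.4978×-0.84712×0.04567 + 0.53140×0.99896×0.99734 = -0.057947 + 0.529435 = 0.471488.
Q̄ = (S₀/π) × [bracket] = (1376/π) × 0.471488 = 206.51 W/m².
— Configuration B (φ=+26.3°):
cos H₀ = −tan(+26.3°) tan(+2.618°) = -0.0226, H₀ = 1.5934 rad.
Bracket: H₀ sin φ sin δ + cos φ cos δ sin H₀ = 1.5934×0.44307×0.04567 + 0.89649×0.99896×0.99974 = 0.032242 + 0.895325 = 0.927567.
Q̄ = (S₀/π) × [bracket] = (1376/π) × 0.927567 = 406.27 W/m².
Ratio Q̄_A / Q̄_B = 206.51 / 406.27 = 0.5083.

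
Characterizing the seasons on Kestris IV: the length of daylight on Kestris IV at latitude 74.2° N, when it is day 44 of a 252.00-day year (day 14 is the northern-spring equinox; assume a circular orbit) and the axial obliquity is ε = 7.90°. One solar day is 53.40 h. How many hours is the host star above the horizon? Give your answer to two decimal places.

Solar longitude: L_s = 360° × (44 − 14)/252.00 = 42.857°.
sin δ = sin 7.90° × sin 42.857° = 0.09349, so δ = +5.364°.
cos h₀ = −tan ϕ · tan δ = −tan(+74.2°) × tan(+5.364°) = -0.3318, so h₀ = 1.9090 rad = 109.38°.
Daylight = 2h₀/(2π) × 53.40 h = (1.9090/π) × 53.40 = 32.45 h.

32.45 h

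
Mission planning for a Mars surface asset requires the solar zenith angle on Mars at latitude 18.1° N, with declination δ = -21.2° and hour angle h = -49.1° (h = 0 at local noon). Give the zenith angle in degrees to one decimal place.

cos θ_z = sin ϕ sin δ + cos ϕ cos δ cos h = -0.112348 + 0.580224 = 0.467876.
θ_z = arccos(0.467876) = 62.1°.

θ_z = 62.1°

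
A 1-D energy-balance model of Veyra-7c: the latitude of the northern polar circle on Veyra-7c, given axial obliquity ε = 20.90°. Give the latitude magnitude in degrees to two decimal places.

The polar circle is the lowest latitude that experiences at least one full rotation of continuous daylight at the northern-summer solstice; it lies at |ϕ| = 90° − ε = 90° − 20.90° = 69.10°.

69.10°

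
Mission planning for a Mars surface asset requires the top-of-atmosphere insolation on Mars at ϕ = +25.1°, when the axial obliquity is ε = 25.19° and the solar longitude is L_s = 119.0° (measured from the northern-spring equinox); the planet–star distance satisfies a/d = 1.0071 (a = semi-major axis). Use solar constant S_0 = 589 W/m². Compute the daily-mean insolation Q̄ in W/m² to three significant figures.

Solar declination: sin δ = sin ε · sin L_s = sin 25.19° × sin 119.0° = 0.37226, so δ = +21.855°.
cos h₀ = −tan(+25.1°) tan(+21.855°) = -0.1879, h₀ = 1.7598 rad.
Bracket: h₀ sin ϕ sin δ + cos ϕ cos δ sin h₀ = 1.7598×0.42420×0.37226 + 0.90557×0.92813×0.98219 = 0.277895 + 0.825518 = 1.103413.
Inverse-square distance factor (a/d)² = 1.0071² = 1.014250.
Q̄ = (S_0/π) × 1.014250 × [bracket] = (589/π) × 1.014250 × 1.103413 = 209.8 W/m².

Q̄ ≈ 210 W/m²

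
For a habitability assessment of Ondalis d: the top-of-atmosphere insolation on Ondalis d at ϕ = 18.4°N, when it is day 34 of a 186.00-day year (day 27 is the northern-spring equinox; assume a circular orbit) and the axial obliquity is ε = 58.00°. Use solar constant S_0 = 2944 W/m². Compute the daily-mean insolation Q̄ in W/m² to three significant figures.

Solar longitude: L_s = 360° × (34 − 27)/186.00 = 13.548°.
sin δ = sin 58.00° × sin 13.548° = 0.19867, so δ = +11.459°.
cos h₀ = −tan(+18.4°) tan(+11.459°) = -0.0674, h₀ = 1.6383 rad.
Bracket: h₀ sin ϕ sin δ + cos ϕ cos δ sin h₀ = 1.6383×0.31565×0.19867 + 0.94888×0.98007×0.99772 = 0.102738 + 0.927848 = 1.030586.
Q̄ = (S_0/π) × [bracket] = (2944/π) × 1.030586 = 965.8 W/m².

Q̄ ≈ 966 W/m²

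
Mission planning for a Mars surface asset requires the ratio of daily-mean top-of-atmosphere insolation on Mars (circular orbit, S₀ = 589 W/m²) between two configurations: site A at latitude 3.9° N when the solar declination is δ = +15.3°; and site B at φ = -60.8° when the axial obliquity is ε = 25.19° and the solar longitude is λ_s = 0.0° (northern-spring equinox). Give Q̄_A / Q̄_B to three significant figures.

— Configuration A (φ=+3.9°):
cos H₀ = −tan(+3.9°) tan(+15.300°) = -0.0187, H₀ = 1.5894 rad.
Bracket: H₀ sin φ sin δ + cos φ cos δ sin H₀ = 1.5894×0.06802×0.26387 + 0.99768×0.96456×0.99983 = 0.028527 + 0.962159 = 0.990686.
Q̄ = (S₀/π) × [bracket] = (589/π) × 0.990686 = 185.74 W/m².
— Configuration B (φ=-60.8°):
Solar declination: sin δ = sin ε · sin λ_s = sin 25.19° × sin 0.0° = 0.00000, so δ = +0.000°.
cos H₀ = −tan(-60.8°) tan(+0.000°) = 0.0000, H₀ = 1.5708 rad.
Bracket: H₀ sin φ sin δ + cos φ cos δ sin H₀ = 1.5708×-0.87292×0.00000 + 0.48786×1.00000×1.00000 = -0.000000 + 0.487860 = 0.487860.
Q̄ = (S₀/π) × [bracket] = (589/π) × 0.487860 = 91.466 W/m².
Ratio Q̄_A / Q̄_B = 185.74 / 91.466 = 2.031.

Q̄_A / Q̄_B ≈ 2.03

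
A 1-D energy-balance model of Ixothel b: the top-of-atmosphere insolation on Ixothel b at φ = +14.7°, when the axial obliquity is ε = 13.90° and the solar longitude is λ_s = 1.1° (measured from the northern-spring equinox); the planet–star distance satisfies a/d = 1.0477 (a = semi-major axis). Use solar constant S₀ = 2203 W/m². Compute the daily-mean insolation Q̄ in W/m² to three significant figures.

Solar declination: sin δ = sin ε · sin λ_s = sin 13.90° × sin 1.1° = 0.00461, so δ = +0.264°.
cos H₀ = −tan(+14.7°) tan(+0.264°) = -0.0012, H₀ = 1.5720 rad.
Bracket: H₀ sin φ sin δ + cos φ cos δ sin H₀ = 1.5720×0.25376×0.00461 + 0.96727×0.99999×1.00000 = 0.001839 + 0.967260 = 0.969099.
Inverse-square distance factor (a/d)² = 1.0477² = 1.097675.
Q̄ = (S₀/π) × 1.097675 × [bracket] = (2203/π) × 1.097675 × 0.969099 = 745.9 W/m².

Q̄ ≈ 746 W/m²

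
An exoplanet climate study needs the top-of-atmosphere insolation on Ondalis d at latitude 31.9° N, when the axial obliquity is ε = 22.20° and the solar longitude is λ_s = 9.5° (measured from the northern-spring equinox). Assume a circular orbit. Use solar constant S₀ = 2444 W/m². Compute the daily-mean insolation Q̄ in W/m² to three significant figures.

Q̄ ≈ 700 W/m²

Solar declination: sin δ = sin ε · sin λ_s = sin 22.20° × sin 9.5° = 0.06236, so δ = +3.575°.
cos H₀ = −tan(+31.9°) tan(+3.575°) = -0.0389, H₀ = 1.6097 rad.
Bracket: H₀ sin φ sin δ + cos φ cos δ sin H₀ = 1.6097×0.52844×0.06236 + 0.84897×0.99805×0.99924 = 0.053045 + 0.846671 = 0.899716.
Q̄ = (S₀/π) × [bracket] = (2444/π) × 0.899716 = 699.9 W/m².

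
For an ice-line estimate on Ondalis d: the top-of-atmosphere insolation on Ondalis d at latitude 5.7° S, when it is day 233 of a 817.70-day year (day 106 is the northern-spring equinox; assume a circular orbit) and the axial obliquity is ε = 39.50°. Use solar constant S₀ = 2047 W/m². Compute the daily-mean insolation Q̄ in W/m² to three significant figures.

Q̄ ≈ 499 W/m²

Solar longitude: λ_s = 360° × (233 − 106)/817.70 = 55.913°.
sin δ = sin 39.50° × sin 55.913° = 0.52679, so δ = +31.789°.
cos H₀ = −tan(-5.7°) tan(+31.789°) = 0.0619, H₀ = 1.5089 rad.
Bracket: H₀ sin φ sin δ + cos φ cos δ sin H₀ = 1.5089×-0.09932×0.52679 + 0.99506×0.84999×0.99808 = -0.078947 + 0.844167 = 0.765220.
Q̄ = (S₀/π) × [bracket] = (2047/π) × 0.765220 = 498.6 W/m².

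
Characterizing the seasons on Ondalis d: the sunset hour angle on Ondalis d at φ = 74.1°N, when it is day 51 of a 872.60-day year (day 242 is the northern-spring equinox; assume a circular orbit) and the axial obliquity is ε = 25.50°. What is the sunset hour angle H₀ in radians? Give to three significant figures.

H₀ = 0.00 rad

Solar longitude: λ_s = 360° × (51 − 242)/872.60 = -78.799°, i.e. -78.799° + 360° = 281.201°.
sin δ = sin 25.50° × sin 281.201° = -0.42231, so δ = -24.981°.
cos H₀ = −tan φ · tan δ = 1.6355 ≥ 1, so the host star never rises (polar night) and H₀ = 0.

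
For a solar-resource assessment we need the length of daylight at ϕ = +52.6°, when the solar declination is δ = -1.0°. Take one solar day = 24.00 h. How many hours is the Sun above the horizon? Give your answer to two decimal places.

cos h₀ = −tan ϕ · tan δ = −tan(+52.6°) × tan(-1.000°) = 0.0228, so h₀ = 1.5480 rad = 88.69°.
Daylight = 2h₀/(2π) × 24.00 h = (1.5480/π) × 24.00 = 11.83 h.

11.83 h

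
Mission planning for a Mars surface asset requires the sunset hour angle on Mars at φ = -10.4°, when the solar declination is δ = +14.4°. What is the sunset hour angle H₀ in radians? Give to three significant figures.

H₀ = 1.52 rad

cos H₀ = −tan φ · tan δ = −tan(-10.4°) × tan(+14.400°) = 0.0471, so H₀ = 1.5237 rad = 87.30°.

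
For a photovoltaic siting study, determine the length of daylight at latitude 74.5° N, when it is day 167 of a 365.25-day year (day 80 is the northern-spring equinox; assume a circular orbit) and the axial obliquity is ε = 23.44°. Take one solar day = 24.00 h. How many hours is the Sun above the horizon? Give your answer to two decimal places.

24.00 h

Solar longitude: λ_s = 360° × (167 − 80)/365.25 = 85.749°.
sin δ = sin 23.44° × sin 85.749° = 0.39669, so δ = +23.372°.
Sunrise equation: cos H₀ = −tan φ · tan δ = -1.5583 ≤ −1, so the Sun never sets (polar day) and H₀ = π.
Daylight = 2H₀/(2π) × 24.00 h = (3.1416/π) × 24.00 = 24.00 h.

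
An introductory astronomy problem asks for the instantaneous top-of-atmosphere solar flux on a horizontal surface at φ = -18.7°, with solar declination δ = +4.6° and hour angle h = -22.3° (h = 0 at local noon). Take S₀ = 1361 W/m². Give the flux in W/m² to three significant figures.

1.15e+03 W/m²

cos θ_z = sin φ sin δ + cos φ cos δ cos h = -0.025713 + 0.873545 = 0.847832.
Flux = S₀ · cos θ_z = 1361 × 0.847832 = 1154 W/m².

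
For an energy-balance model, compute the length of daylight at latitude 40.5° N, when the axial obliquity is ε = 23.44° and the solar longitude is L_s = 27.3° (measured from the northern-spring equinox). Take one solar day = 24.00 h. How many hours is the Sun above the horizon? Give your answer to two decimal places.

13.22 h

Solar declination: sin δ = sin ε · sin L_s = sin 23.44° × sin 27.3° = 0.18245, so δ = +10.512°.
cos h₀ = −tan ϕ · tan δ = −tan(+40.5°) × tan(+10.512°) = -0.1585, so h₀ = 1.7300 rad = 99.12°.
Daylight = 2h₀/(2π) × 24.00 h = (1.7300/π) × 24.00 = 13.22 h.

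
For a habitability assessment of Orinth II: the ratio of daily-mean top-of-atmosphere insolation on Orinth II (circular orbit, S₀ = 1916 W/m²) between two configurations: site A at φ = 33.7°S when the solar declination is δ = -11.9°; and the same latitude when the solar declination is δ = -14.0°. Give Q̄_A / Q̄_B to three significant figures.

Q̄_A / Q̄_B ≈ 0.973

— Configuration A (φ=-33.7°):
cos H₀ = −tan(-33.7°) tan(-11.900°) = -0.1405, H₀ = 1.7118 rad.
Bracket: H₀ sin φ sin δ + cos φ cos δ sin H₀ = 1.7118×-0.55484×-0.20620 + 0.83195×0.97851×0.99007 = 0.195844 + 0.805988 = 1.001832.
Q̄ = (S₀/π) × [bracket] = (1916/π) × 1.001832 = 611.00 W/m².
— Configuration B (φ=-33.7°):
cos H₀ = −tan(-33.7°) tan(-14.000°) = -0.1663, H₀ = 1.7379 rad.
Bracket: H₀ sin φ sin δ + cos φ cos δ sin H₀ = 1.7379×-0.55484×-0.24192 + 0.83195×0.97030×0.98608 = 0.233273 + 0.796004 = 1.029277.
Q̄ = (S₀/π) × [bracket] = (1916/π) × 1.029277 = 627.74 W/m².
Ratio Q̄_A / Q̄_B = 611.00 / 627.74 = 0.9733.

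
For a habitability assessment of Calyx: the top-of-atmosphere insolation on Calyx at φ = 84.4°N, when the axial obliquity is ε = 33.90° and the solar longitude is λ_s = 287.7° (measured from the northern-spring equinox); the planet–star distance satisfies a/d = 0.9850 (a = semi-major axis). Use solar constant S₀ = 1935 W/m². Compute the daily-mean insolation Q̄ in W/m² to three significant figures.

Q̄ ≈ 0.00 W/m²

Solar declination: sin δ = sin ε · sin λ_s = sin 33.90° × sin 287.7° = -0.53134, so δ = -32.096°.
cos H₀ = −tan(+84.4°) tan(-32.096°) = 6.3967 ≥ 1 ⇒ polar night, H₀ = 0 and Q̄ = 0.
Inverse-square distance factor (a/d)² = 0.9850² = 0.970225.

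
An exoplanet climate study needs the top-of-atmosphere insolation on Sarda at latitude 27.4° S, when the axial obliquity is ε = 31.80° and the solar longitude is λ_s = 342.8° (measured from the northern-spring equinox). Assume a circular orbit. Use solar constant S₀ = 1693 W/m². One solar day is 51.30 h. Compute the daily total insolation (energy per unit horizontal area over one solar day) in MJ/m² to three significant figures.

98.8 MJ/m²

Solar declination: sin δ = sin ε · sin λ_s = sin 31.80° × sin 342.8° = -0.15583, so δ = -8.965°.
cos H₀ = −tan(-27.4°) tan(-8.965°) = -0.0818, H₀ = 1.6527 rad.
Bracket: H₀ sin φ sin δ + cos φ cos δ sin H₀ = 1.6527×-0.46020×-0.15583 + 0.88782×0.98778×0.99665 = 0.118520 + 0.874033 = 0.992553.
Q̄ = (S₀/π) × [bracket] = (1693/π) × 0.992553 = 534.89 W/m².
Daily total = Q̄ × 51.30 h × 3600 s/h = 534.89 × 51.30 × 3600 / 10⁶ = 98.78 MJ/m².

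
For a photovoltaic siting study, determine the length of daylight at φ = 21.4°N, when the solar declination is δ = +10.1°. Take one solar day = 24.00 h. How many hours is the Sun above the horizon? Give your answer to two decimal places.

12.53 h

cos H₀ = −tan φ · tan δ = −tan(+21.4°) × tan(+10.100°) = -0.0698, so H₀ = 1.6407 rad = 94.00°.
Daylight = 2H₀/(2π) × 24.00 h = (1.6407/π) × 24.00 = 12.53 h.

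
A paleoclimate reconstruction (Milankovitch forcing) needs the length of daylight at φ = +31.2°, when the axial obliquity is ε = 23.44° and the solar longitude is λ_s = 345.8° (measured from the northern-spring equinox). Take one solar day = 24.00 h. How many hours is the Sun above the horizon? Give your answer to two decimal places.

11.55 h

Solar declination: sin δ = sin ε · sin λ_s = sin 23.44° × sin 345.8° = -0.09758, so δ = -5.600°.
cos H₀ = −tan φ · tan δ = −tan(+31.2°) × tan(-5.600°) = 0.0594, so H₀ = 1.5114 rad = 86.60°.
Daylight = 2H₀/(2π) × 24.00 h = (1.5114/π) × 24.00 = 11.55 h.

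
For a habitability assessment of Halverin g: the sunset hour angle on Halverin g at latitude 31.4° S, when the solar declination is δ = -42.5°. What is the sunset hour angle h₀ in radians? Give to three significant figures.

cos h₀ = −tan ϕ · tan δ = −tan(-31.4°) × tan(-42.500°) = -0.5593, so h₀ = 2.1644 rad = 124.01°.

h₀ = 2.16 rad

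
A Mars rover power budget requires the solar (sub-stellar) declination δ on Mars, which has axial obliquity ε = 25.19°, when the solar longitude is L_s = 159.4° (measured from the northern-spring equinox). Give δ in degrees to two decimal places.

sin δ = sin ε · sin L_s = sin 25.19° × sin 159.4° = 0.149751.
δ = arcsin(0.149751) = +8.61°.

δ = +8.61°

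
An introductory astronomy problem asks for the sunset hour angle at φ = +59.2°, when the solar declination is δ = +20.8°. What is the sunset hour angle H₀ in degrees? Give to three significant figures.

cos H₀ = −tan φ · tan δ = −tan(+59.2°) × tan(+20.800°) = -0.6372, so H₀ = 2.2617 rad = 129.59°.

H₀ = 130°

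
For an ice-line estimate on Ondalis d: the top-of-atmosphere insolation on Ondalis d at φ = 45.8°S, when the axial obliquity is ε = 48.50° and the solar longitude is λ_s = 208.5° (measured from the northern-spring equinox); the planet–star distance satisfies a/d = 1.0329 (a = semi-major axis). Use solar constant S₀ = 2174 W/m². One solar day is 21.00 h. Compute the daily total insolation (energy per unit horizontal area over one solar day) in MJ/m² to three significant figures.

61.7 MJ/m²

Solar declination: sin δ = sin ε · sin λ_s = sin 48.50° × sin 208.5° = -0.35737, so δ = -20.939°.
cos H₀ = −tan(-45.8°) tan(-20.939°) = -0.3935, H₀ = 1.9752 rad.
Bracket: H₀ sin φ sin δ + cos φ cos δ sin H₀ = 1.9752×-0.71691×-0.35737 + 0.69717×0.93396×0.91933 = 0.506050 + 0.598602 = 1.104652.
Inverse-square distance factor (a/d)² = 1.0329² = 1.066882.
Q̄ = (S₀/π) × 1.066882 × [bracket] = (2174/π) × 1.066882 × 1.104652 = 815.55 W/m².
Daily total = Q̄ × 21.00 h × 3600 s/h = 815.55 × 21.00 × 3600 / 10⁶ = 61.66 MJ/m².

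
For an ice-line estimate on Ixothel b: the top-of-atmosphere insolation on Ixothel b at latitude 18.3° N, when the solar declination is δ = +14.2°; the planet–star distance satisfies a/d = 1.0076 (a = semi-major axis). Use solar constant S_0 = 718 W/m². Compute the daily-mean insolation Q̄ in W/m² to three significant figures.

Q̄ ≈ 242 W/m²

cos h₀ = −tan(+18.3°) tan(+14.200°) = -0.0837, h₀ = 1.6546 rad.
Bracket: h₀ sin ϕ sin δ + cos ϕ cos δ sin h₀ = 1.6546×0.31399×0.24531 + 0.94943×0.96945×0.99649 = 0.127445 + 0.917194 = 1.044639.
Inverse-square distance factor (a/d)² = 1.0076² = 1.015258.
Q̄ = (S_0/π) × 1.015258 × [bracket] = (718/π) × 1.015258 × 1.044639 = 242.4 W/m².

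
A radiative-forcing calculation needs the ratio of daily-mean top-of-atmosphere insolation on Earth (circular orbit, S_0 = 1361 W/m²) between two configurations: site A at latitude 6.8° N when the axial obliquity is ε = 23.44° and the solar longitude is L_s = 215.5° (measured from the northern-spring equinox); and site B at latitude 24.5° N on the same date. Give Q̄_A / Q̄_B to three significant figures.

— Configuration A (ϕ=+6.8°):
Solar declination: sin δ = sin ε · sin L_s = sin 23.44° × sin 215.5° = -0.23100, so δ = -13.356°.
cos h₀ = −tan(+6.8°) tan(-13.356°) = 0.0283, h₀ = 1.5425 rad.
Bracket: h₀ sin ϕ sin δ + cos ϕ cos δ sin h₀ = 1.5425×0.11840×-0.23100 + 0.99297×0.97295×0.99960 = -0.042188 + 0.965724 = 0.923536.
Q̄ = (S_0/π) × [bracket] = (1361/π) × 0.923536 = 400.09 W/m².
— Configuration B (ϕ=+24.5°):
cos h₀ = −tan(+24.5°) tan(-13.356°) = 0.1082, h₀ = 1.4624 rad.
Bracket: h₀ sin ϕ sin δ + cos ϕ cos δ sin h₀ = 1.4624×0.41469×-0.23100 + 0.90996×0.97295×0.99413 = -0.140088 + 0.880149 = 0.740061.
Q̄ = (S_0/π) × [bracket] = (1361/π) × 0.740061 = 320.61 W/m².
Ratio Q̄_A / Q̄_B = 400.09 / 320.61 = 1.248.

Q̄_A / Q̄_B ≈ 1.25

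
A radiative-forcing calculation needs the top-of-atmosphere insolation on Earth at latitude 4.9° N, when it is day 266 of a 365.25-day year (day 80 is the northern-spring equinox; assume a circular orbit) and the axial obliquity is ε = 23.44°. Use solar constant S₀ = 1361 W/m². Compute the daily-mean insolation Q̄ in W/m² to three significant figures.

Solar longitude: λ_s = 360° × (266 − 80)/365.25 = 183.326°.
sin δ = sin 23.44° × sin 183.326° = -0.02308, so δ = -1.323°.
cos H₀ = −tan(+4.9°) tan(-1.323°) = 0.0020, H₀ = 1.5688 rad.
Bracket: H₀ sin φ sin δ + cos φ cos δ sin H₀ = 1.5688×0.08542×-0.02308 + 0.99635×0.99973×1.00000 = -0.003093 + 0.996081 = 0.992988.
Q̄ = (S₀/π) × [bracket] = (1361/π) × 0.992988 = 430.2 W/m².

Q̄ ≈ 430 W/m²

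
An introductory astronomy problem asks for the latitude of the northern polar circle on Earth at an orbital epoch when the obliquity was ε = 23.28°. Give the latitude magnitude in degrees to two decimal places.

The polar circle is the lowest latitude that experiences at least one full rotation of continuous daylight at the northern-summer solstice; it lies at |φ| = 90° − ε = 90° − 23.28° = 66.72°.

66.72°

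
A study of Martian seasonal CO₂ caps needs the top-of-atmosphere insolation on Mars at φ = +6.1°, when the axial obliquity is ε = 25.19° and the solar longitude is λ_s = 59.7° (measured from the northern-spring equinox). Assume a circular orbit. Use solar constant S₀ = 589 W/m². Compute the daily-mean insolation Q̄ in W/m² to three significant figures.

Q̄ ≈ 185 W/m²

Solar declination: sin δ = sin ε · sin λ_s = sin 25.19° × sin 59.7° = 0.36748, so δ = +21.560°.
cos H₀ = −tan(+6.1°) tan(+21.560°) = -0.0422, H₀ = 1.6130 rad.
Bracket: H₀ sin φ sin δ + cos φ cos δ sin H₀ = 1.6130×0.10626×0.36748 + 0.99434×0.93003×0.99911 = 0.062985 + 0.923943 = 0.986928.
Q̄ = (S₀/π) × [bracket] = (589/π) × 0.986928 = 185.0 W/m².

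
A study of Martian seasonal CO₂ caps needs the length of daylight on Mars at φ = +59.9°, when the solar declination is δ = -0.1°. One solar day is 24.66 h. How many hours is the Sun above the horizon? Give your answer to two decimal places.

12.31 h

cos H₀ = −tan φ · tan δ = −tan(+59.9°) × tan(-0.100°) = 0.0030, so H₀ = 1.5678 rad = 89.83°.
Daylight = 2H₀/(2π) × 24.66 h = (1.5678/π) × 24.66 = 12.31 h.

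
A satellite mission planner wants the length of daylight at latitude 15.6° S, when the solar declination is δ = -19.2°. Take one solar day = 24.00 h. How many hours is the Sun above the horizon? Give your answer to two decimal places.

12.74 h

cos H₀ = −tan φ · tan δ = −tan(-15.6°) × tan(-19.200°) = -0.0972, so H₀ = 1.6682 rad = 95.58°.
Daylight = 2H₀/(2π) × 24.00 h = (1.6682/π) × 24.00 = 12.74 h.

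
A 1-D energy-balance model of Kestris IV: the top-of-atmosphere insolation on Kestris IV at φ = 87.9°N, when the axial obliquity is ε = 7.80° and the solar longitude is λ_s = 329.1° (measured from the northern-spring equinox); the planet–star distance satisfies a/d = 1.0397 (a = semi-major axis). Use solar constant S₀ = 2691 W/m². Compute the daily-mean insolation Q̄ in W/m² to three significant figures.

Solar declination: sin δ = sin ε · sin λ_s = sin 7.80° × sin 329.1° = -0.06970, so δ = -3.997°.
cos H₀ = −tan(+87.9°) tan(-3.997°) = 1.9053 ≥ 1 ⇒ polar night, H₀ = 0 and Q̄ = 0.
Inverse-square distance factor (a/d)² = 1.0397² = 1.080976.

Q̄ ≈ 0.00 W/m²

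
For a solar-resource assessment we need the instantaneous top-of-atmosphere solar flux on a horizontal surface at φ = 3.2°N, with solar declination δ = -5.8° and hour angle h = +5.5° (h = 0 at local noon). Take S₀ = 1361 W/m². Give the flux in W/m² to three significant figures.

1.34e+03 W/m²

cos θ_z = sin φ sin δ + cos φ cos δ cos h = -0.005641 + 0.988756 = 0.983115.
Flux = S₀ · cos θ_z = 1361 × 0.983115 = 1338 W/m².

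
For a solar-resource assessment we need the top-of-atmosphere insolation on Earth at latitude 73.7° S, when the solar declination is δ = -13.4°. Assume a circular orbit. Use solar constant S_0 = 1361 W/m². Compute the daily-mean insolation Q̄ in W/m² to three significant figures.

Q̄ ≈ 312 W/m²

cos h₀ = −tan(-73.7°) tan(-13.400°) = -0.8147, h₀ = 2.5230 rad.
Bracket: h₀ sin ϕ sin δ + cos ϕ cos δ sin h₀ = 2.5230×-0.95981×-0.23175 + 0.28067×0.97278×0.57989 = 0.561206 + 0.158327 = 0.719533.
Q̄ = (S_0/π) × [bracket] = (1361/π) × 0.719533 = 311.7 W/m².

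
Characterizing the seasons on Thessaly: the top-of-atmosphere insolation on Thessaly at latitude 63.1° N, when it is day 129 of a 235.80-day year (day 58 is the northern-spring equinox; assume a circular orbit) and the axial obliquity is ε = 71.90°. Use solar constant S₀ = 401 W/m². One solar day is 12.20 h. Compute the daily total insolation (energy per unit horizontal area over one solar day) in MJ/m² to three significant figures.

Solar longitude: λ_s = 360° × (129 − 58)/235.80 = 108.397°.
sin δ = sin 71.90° × sin 108.397° = 0.90194, so δ = +64.414°.
cos H₀ = −tan(+63.1°) tan(+64.414°) = -4.1166 ≤ −1 ⇒ polar day, H₀ = π.
Bracket: H₀ sin φ sin δ + cos φ cos δ sin H₀ = 3.1416×0.89180×0.90194 + 0.45243×0.43187×0.00000 = 2.526946 + 0.000000 = 2.526946.
Q̄ = (S₀/π) × [bracket] = (401/π) × 2.526946 = 322.55 W/m².
Daily total = Q̄ × 12.20 h × 3600 s/h = 322.55 × 12.20 × 3600 / 10⁶ = 14.17 MJ/m².

14.2 MJ/m²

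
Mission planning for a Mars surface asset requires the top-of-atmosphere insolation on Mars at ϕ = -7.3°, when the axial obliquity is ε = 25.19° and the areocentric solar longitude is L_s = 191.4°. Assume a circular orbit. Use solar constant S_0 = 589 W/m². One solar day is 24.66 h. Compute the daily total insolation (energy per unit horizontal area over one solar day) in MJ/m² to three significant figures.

16.7 MJ/m²

sin δ = sin 25.19° × sin 191.4° = -0.08413, so δ = -4.826°.
cos h₀ = −tan(-7.3°) tan(-4.826°) = -0.0108, h₀ = 1.5816 rad.
Bracket: h₀ sin ϕ sin δ + cos ϕ cos δ sin h₀ = 1.5816×-0.12706×-0.08413 + 0.99189×0.99646×0.99994 = 0.016907 + 0.988319 = 1.005226.
Q̄ = (S_0/π) × [bracket] = (589/π) × 1.005226 = 188.46 W/m².
Daily total = Q̄ × 24.66 h × 3600 s/h = 188.46 × 24.66 × 3600 / 10⁶ = 16.73 MJ/m².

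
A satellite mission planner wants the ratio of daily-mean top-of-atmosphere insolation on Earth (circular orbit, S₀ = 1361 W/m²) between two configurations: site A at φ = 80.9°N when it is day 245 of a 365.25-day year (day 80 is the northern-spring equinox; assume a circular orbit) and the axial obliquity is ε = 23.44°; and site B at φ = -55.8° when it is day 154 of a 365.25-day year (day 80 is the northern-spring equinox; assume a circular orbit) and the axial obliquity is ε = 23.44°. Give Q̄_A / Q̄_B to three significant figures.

Q̄_A / Q̄_B ≈ 3.12

— Configuration A (φ=+80.9°):
Solar longitude: λ_s = 360° × (245 − 80)/365.25 = 162.628°.
sin δ = sin 23.44° × sin 162.628° = 0.11877, so δ = +6.821°.
cos H₀ = −tan(+80.9°) tan(+6.821°) = -0.7468, H₀ = 2.4140 rad.
Bracket: H₀ sin φ sin δ + cos φ cos δ sin H₀ = 2.4140×0.98741×0.11877 + 0.15816×0.99292×0.66508 = 0.283101 + 0.104444 = 0.387545.
Q̄ = (S₀/π) × [bracket] = (1361/π) × 0.387545 = 167.89 W/m².
— Configuration B (φ=-55.8°):
Solar longitude: λ_s = 360° × (154 − 80)/365.25 = 72.936°.
sin δ = sin 23.44° × sin 72.936° = 0.38028, so δ = +22.351°.
cos H₀ = −tan(-55.8°) tan(+22.351°) = 0.6050, H₀ = 0.9210 rad.
Bracket: H₀ sin φ sin δ + cos φ cos δ sin H₀ = 0.9210×-0.82708×0.38028 + 0.56208×0.92487×0.79621 = -0.289675 + 0.413911 = 0.124236.
Q̄ = (S₀/π) × [bracket] = (1361/π) × 0.124236 = 53.821 W/m².
Ratio Q̄_A / Q̄_B = 167.89 / 53.821 = 3.119.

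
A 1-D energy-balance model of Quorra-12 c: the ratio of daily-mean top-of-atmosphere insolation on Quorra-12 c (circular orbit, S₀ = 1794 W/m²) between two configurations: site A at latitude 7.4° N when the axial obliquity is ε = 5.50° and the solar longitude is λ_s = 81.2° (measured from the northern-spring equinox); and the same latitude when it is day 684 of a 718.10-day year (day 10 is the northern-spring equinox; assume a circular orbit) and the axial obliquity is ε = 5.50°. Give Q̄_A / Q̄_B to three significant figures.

— Configuration A (φ=+7.4°):
Solar declination: sin δ = sin ε · sin λ_s = sin 5.50° × sin 81.2° = 0.09472, so δ = +5.435°.
cos H₀ = −tan(+7.4°) tan(+5.435°) = -0.0124, H₀ = 1.5832 rad.
Bracket: H₀ sin φ sin δ + cos φ cos δ sin H₀ = 1.5832×0.12880×0.09472 + 0.99167×0.99550×0.99992 = 0.019315 + 0.987129 = 1.006444.
Q̄ = (S₀/π) × [bracket] = (1794/π) × 1.006444 = 574.73 W/m².
— Configuration B (φ=+7.4°):
Solar longitude: λ_s = 360° × (684 − 10)/718.10 = 337.892°.
sin δ = sin 5.50° × sin 337.892° = -0.03607, so δ = -2.067°.
cos H₀ = −tan(+7.4°) tan(-2.067°) = 0.0047, H₀ = 1.5661 rad.
Bracket: H₀ sin φ sin δ + cos φ cos δ sin H₀ = 1.5661×0.12880×-0.03607 + 0.99167×0.99935×0.99999 = -0.007276 + 0.991016 = 0.983740.
Q̄ = (S₀/π) × [bracket] = (1794/π) × 0.983740 = 561.76 W/m².
Ratio Q̄_A / Q̄_B = 574.73 / 561.76 = 1.023.

Q̄_A / Q̄_B ≈ 1.02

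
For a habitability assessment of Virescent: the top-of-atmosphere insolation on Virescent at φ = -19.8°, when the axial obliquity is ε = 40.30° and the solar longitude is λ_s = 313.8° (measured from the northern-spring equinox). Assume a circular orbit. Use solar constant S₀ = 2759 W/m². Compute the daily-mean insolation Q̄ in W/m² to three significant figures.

Q̄ ≈ 962 W/m²

Solar declination: sin δ = sin ε · sin λ_s = sin 40.30° × sin 313.8° = -0.46683, so δ = -27.829°.
cos H₀ = −tan(-19.8°) tan(-27.829°) = -0.1900, H₀ = 1.7620 rad.
Bracket: H₀ sin φ sin δ + cos φ cos δ sin H₀ = 1.7620×-0.33874×-0.46683 + 0.94088×0.88435×0.98177 = 0.278632 + 0.816899 = 1.095531.
Q̄ = (S₀/π) × [bracket] = (2759/π) × 1.095531 = 962.1 W/m².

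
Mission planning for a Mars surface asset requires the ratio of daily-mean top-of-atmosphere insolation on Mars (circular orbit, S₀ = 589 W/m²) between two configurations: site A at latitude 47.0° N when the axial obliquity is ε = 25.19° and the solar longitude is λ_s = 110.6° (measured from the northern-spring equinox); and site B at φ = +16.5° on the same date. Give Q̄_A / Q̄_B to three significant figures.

— Configuration A (φ=+47.0°):
Solar declination: sin δ = sin ε · sin λ_s = sin 25.19° × sin 110.6° = 0.39841, so δ = +23.479°.
cos H₀ = −tan(+47.0°) tan(+23.479°) = -0.4658, H₀ = 2.0553 rad.
Bracket: H₀ sin φ sin δ + cos φ cos δ sin H₀ = 2.0553×0.73135×0.39841 + 0.68200×0.91721×0.88489 = 0.598867 + 0.553532 = 1.152399.
Q̄ = (S₀/π) × [bracket] = (589/π) × 1.152399 = 216.06 W/m².
— Configuration B (φ=+16.5°):
cos H₀ = −tan(+16.5°) tan(+23.479°) = -0.1287, H₀ = 1.6998 rad.
Bracket: H₀ sin φ sin δ + cos φ cos δ sin H₀ = 1.6998×0.28402×0.39841 + 0.95882×0.91721×0.99169 = 0.192343 + 0.872131 = 1.064474.
Q̄ = (S₀/π) × [bracket] = (589/π) × 1.064474 = 199.57 W/m².
Ratio Q̄_A / Q̄_B = 216.06 / 199.57 = 1.083.

Q̄_A / Q̄_B ≈ 1.08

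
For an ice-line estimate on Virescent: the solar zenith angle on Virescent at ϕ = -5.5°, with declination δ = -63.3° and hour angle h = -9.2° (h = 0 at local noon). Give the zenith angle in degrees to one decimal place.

cos θ_z = sin ϕ sin δ + cos ϕ cos δ cos h = 0.085626 + 0.441497 = 0.527123.
θ_z = arccos(0.527123) = 58.2°.

θ_z = 58.2°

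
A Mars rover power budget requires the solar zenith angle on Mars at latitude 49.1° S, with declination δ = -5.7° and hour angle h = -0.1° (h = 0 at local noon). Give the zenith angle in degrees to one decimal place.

θ_z = 43.4°

cos θ_z = sin ϕ sin δ + cos ϕ cos δ cos h = 0.075071 + 0.651503 = 0.726574.
θ_z = arccos(0.726574) = 43.4°.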